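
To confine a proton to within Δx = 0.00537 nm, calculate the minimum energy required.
179.889 meV

Localizing a particle requires giving it sufficient momentum uncertainty:

1. From uncertainty principle: Δp ≥ ℏ/(2Δx)
   Δp_min = (1.055e-34 J·s) / (2 × 5.370e-12 m)
   Δp_min = 9.819e-24 kg·m/s

2. This momentum uncertainty corresponds to kinetic energy:
   KE ≈ (Δp)²/(2m) = (9.819e-24)²/(2 × 1.673e-27 kg)
   KE = 2.882e-20 J = 179.889 meV

Tighter localization requires more energy.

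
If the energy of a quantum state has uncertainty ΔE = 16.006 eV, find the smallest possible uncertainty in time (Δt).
20.561 as

Using the energy-time uncertainty principle:
ΔEΔt ≥ ℏ/2

The minimum uncertainty in time is:
Δt_min = ℏ/(2ΔE)
Δt_min = (1.055e-34 J·s) / (2 × 2.564e-18 J)
Δt_min = 2.056e-17 s = 20.561 as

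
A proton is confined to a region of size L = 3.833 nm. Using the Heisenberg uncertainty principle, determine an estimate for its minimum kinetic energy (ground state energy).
353.083 neV

Using the uncertainty principle to estimate ground state energy:

1. The position uncertainty is approximately the confinement size:
   Δx ≈ L = 3.833e-09 m

2. From ΔxΔp ≥ ℏ/2, the minimum momentum uncertainty is:
   Δp ≈ ℏ/(2L) = 1.376e-26 kg·m/s

3. The kinetic energy is approximately:
   KE ≈ (Δp)²/(2m) = (1.376e-26)²/(2 × 1.673e-27 kg)
   KE ≈ 5.657e-26 J = 353.083 neV

This is an order-of-magnitude estimate of the ground state energy.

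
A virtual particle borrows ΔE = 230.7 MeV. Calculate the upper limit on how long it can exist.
1.427 ys

Using the energy-time uncertainty principle:
ΔEΔt ≥ ℏ/2

For a virtual particle borrowing energy ΔE, the maximum lifetime is:
Δt_max = ℏ/(2ΔE)

Converting energy:
ΔE = 230.7 MeV = 3.696e-11 J

Δt_max = (1.055e-34 J·s) / (2 × 3.696e-11 J)
Δt_max = 1.427e-24 s = 1.427 ys

Virtual particles with higher borrowed energy exist for shorter times.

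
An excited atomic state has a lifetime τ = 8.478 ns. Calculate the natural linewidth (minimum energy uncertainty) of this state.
38.819 neV

Using the energy-time uncertainty principle:
ΔEΔt ≥ ℏ/2

The lifetime τ represents the time uncertainty Δt.
The natural linewidth (minimum energy uncertainty) is:

ΔE = ℏ/(2τ)
ΔE = (1.055e-34 J·s) / (2 × 8.478e-09 s)
ΔE = 6.219e-27 J = 38.819 neV

This natural linewidth limits the precision of spectroscopic measurements.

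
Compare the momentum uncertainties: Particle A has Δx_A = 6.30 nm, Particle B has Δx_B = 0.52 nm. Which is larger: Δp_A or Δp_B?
Particle B has the larger minimum momentum uncertainty, by a factor of 12.12.

For each particle, the minimum momentum uncertainty is Δp_min = ℏ/(2Δx):

Particle A: Δp_A = ℏ/(2×6.300e-09 m) = 8.370e-27 kg·m/s
Particle B: Δp_B = ℏ/(2×5.200e-10 m) = 1.014e-25 kg·m/s

Ratio: Δp_B/Δp_A = 12.12

Since Δp_min ∝ 1/Δx, the particle with smaller position uncertainty (B) has larger momentum uncertainty.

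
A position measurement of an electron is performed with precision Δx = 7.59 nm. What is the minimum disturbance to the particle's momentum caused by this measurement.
6.947 × 10^-27 kg·m/s

The uncertainty principle implies that measuring position disturbs momentum:
ΔxΔp ≥ ℏ/2

When we measure position with precision Δx, we necessarily introduce a momentum uncertainty:
Δp ≥ ℏ/(2Δx)
Δp_min = (1.055e-34 J·s) / (2 × 7.590e-09 m)
Δp_min = 6.947e-27 kg·m/s

The more precisely we measure position, the greater the momentum disturbance.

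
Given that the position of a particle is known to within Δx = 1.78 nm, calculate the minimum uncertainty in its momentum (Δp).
2.962 × 10^-26 kg·m/s

Using the Heisenberg uncertainty principle:
ΔxΔp ≥ ℏ/2

The minimum uncertainty in momentum is:
Δp_min = ℏ/(2Δx)
Δp_min = (1.055e-34 J·s) / (2 × 1.780e-09 m)
Δp_min = 2.962e-26 kg·m/s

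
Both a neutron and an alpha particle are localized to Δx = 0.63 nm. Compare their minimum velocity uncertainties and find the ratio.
The neutron has the larger minimum velocity uncertainty, by a ratio of 4.0.

For both particles, Δp_min = ℏ/(2Δx) = 8.370e-26 kg·m/s (same for both).

The velocity uncertainty is Δv = Δp/m:
- neutron: Δv = 8.370e-26 / 1.675e-27 = 4.997e+01 m/s = 49.970 m/s
- alpha particle: Δv = 8.370e-26 / 6.645e-27 = 1.260e+01 m/s = 12.596 m/s

Ratio: 4.997e+01 / 1.260e+01 = 4.0

The lighter particle has larger velocity uncertainty because Δv ∝ 1/m.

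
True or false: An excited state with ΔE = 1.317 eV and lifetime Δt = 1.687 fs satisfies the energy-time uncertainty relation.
Yes, it satisfies the uncertainty relation.

Calculate the product ΔEΔt:
ΔE = 1.317 eV = 2.110e-19 J
ΔEΔt = (2.110e-19 J) × (1.687e-15 s)
ΔEΔt = 3.560e-34 J·s

Compare to the minimum allowed value ℏ/2:
ℏ/2 = 5.273e-35 J·s

Since ΔEΔt = 3.560e-34 J·s ≥ 5.273e-35 J·s = ℏ/2,
this satisfies the uncertainty relation.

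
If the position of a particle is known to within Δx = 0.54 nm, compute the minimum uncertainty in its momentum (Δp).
9.765 × 10^-26 kg·m/s

Using the Heisenberg uncertainty principle:
ΔxΔp ≥ ℏ/2

The minimum uncertainty in momentum is:
Δp_min = ℏ/(2Δx)
Δp_min = (1.055e-34 J·s) / (2 × 5.400e-10 m)
Δp_min = 9.765e-26 kg·m/s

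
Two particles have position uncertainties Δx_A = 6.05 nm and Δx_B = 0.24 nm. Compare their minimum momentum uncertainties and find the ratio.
Particle B has the larger minimum momentum uncertainty, by a factor of 25.21.

For each particle, the minimum momentum uncertainty is Δp_min = ℏ/(2Δx):

Particle A: Δp_A = ℏ/(2×6.050e-09 m) = 8.715e-27 kg·m/s
Particle B: Δp_B = ℏ/(2×2.400e-10 m) = 2.197e-25 kg·m/s

Ratio: Δp_B/Δp_A = 25.21

Since Δp_min ∝ 1/Δx, the particle with smaller position uncertainty (B) has larger momentum uncertainty.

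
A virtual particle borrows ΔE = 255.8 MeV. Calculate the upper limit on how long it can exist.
1.287 ys

Using the energy-time uncertainty principle:
ΔEΔt ≥ ℏ/2

For a virtual particle borrowing energy ΔE, the maximum lifetime is:
Δt_max = ℏ/(2ΔE)

Converting energy:
ΔE = 255.8 MeV = 4.098e-11 J

Δt_max = (1.055e-34 J·s) / (2 × 4.098e-11 J)
Δt_max = 1.287e-24 s = 1.287 ys

Virtual particles with higher borrowed energy exist for shorter times.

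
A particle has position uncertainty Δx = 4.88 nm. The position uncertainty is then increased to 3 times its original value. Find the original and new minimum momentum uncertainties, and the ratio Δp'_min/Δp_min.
Original Δp_min = 1.081 × 10^-26 kg·m/s; new Δp'_min = 3.602 × 10^-27 kg·m/s; ratio Δp'_min/Δp_min = 1/3.

From the uncertainty principle ΔxΔp ≥ ℏ/2, the minimum momentum uncertainty is Δp_min = ℏ/(2Δx).

Original (Δx = 4.88 nm = 4.880e-09 m):
Δp_min = (1.055e-34 J·s)/(2 × 4.880e-09 m) = 1.081e-26 kg·m/s

When Δx → 3Δx:
Δp'_min = ℏ/(2 × 3Δx) = (1/3) × ℏ/(2Δx) = (1/3) × Δp_min
Δp'_min = 1/3 × 1.081e-26 kg·m/s = 3.602e-27 kg·m/s

Since Δp_min ∝ 1/Δx, when Δx is increased to 3 times its original value, Δp_min decreases to 1/3 of its original value.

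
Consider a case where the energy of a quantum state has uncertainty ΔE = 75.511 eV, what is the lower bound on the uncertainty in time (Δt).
4.358 as

Using the energy-time uncertainty principle:
ΔEΔt ≥ ℏ/2

The minimum uncertainty in time is:
Δt_min = ℏ/(2ΔE)
Δt_min = (1.055e-34 J·s) / (2 × 1.210e-17 J)
Δt_min = 4.358e-18 s = 4.358 as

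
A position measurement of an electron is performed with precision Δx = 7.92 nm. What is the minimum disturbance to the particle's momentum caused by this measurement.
6.658 × 10^-27 kg·m/s

The uncertainty principle implies that measuring position disturbs momentum:
ΔxΔp ≥ ℏ/2

When we measure position with precision Δx, we necessarily introduce a momentum uncertainty:
Δp ≥ ℏ/(2Δx)
Δp_min = (1.055e-34 J·s) / (2 × 7.920e-09 m)
Δp_min = 6.658e-27 kg·m/s

The more precisely we measure position, the greater the momentum disturbance.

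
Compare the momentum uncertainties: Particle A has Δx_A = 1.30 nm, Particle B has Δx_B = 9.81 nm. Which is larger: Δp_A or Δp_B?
Particle A has the larger minimum momentum uncertainty, by a factor of 7.55.

For each particle, the minimum momentum uncertainty is Δp_min = ℏ/(2Δx):

Particle A: Δp_A = ℏ/(2×1.300e-09 m) = 4.056e-26 kg·m/s
Particle B: Δp_B = ℏ/(2×9.810e-09 m) = 5.375e-27 kg·m/s

Ratio: Δp_A/Δp_B = 7.55

Since Δp_min ∝ 1/Δx, the particle with smaller position uncertainty (A) has larger momentum uncertainty.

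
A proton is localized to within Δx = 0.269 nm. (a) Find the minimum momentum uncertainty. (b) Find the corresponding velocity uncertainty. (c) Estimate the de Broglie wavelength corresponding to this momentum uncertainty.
(a) Δp_min = 1.960 × 10^-25 kg·m/s
(b) Δv_min = 117.191 m/s
(c) λ_dB = 3.380 nm

Step-by-step:

(a) From the uncertainty principle:
Δp_min = ℏ/(2Δx) = (1.055e-34 J·s)/(2 × 2.690e-10 m) = 1.960e-25 kg·m/s

(b) The velocity uncertainty:
Δv = Δp/m = (1.960e-25 kg·m/s)/(1.673e-27 kg) = 1.172e+02 m/s = 117.191 m/s

(c) The de Broglie wavelength for this momentum:
λ = h/p = (6.626e-34 J·s)/(1.960e-25 kg·m/s) = 3.380e-09 m = 3.380 nm

Note: The de Broglie wavelength is comparable to the localization size, as expected from wave-particle duality.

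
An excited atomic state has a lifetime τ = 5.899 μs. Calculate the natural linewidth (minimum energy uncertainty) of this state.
55.790 peV

Using the energy-time uncertainty principle:
ΔEΔt ≥ ℏ/2

The lifetime τ represents the time uncertainty Δt.
The natural linewidth (minimum energy uncertainty) is:

ΔE = ℏ/(2τ)
ΔE = (1.055e-34 J·s) / (2 × 5.899e-06 s)
ΔE = 8.939e-30 J = 55.790 peV

This natural linewidth limits the precision of spectroscopic measurements.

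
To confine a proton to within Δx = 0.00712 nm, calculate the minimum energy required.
102.328 meV

Localizing a particle requires giving it sufficient momentum uncertainty:

1. From uncertainty principle: Δp ≥ ℏ/(2Δx)
   Δp_min = (1.055e-34 J·s) / (2 × 7.120e-12 m)
   Δp_min = 7.406e-24 kg·m/s

2. This momentum uncertainty corresponds to kinetic energy:
   KE ≈ (Δp)²/(2m) = (7.406e-24)²/(2 × 1.673e-27 kg)
   KE = 1.639e-20 J = 102.328 meV

Tighter localization requires more energy.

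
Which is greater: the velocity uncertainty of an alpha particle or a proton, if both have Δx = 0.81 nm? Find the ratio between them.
The proton has the larger minimum velocity uncertainty, by a ratio of 4.0.

For both particles, Δp_min = ℏ/(2Δx) = 6.510e-26 kg·m/s (same for both).

The velocity uncertainty is Δv = Δp/m:
- alpha particle: Δv = 6.510e-26 / 6.645e-27 = 9.797e+00 m/s = 9.797 m/s
- proton: Δv = 6.510e-26 / 1.673e-27 = 3.892e+01 m/s = 38.919 m/s

Ratio: 3.892e+01 / 9.797e+00 = 4.0

The lighter particle has larger velocity uncertainty because Δv ∝ 1/m.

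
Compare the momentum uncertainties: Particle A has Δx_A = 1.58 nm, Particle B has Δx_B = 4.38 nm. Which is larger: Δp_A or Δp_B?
Particle A has the larger minimum momentum uncertainty, by a factor of 2.77.

For each particle, the minimum momentum uncertainty is Δp_min = ℏ/(2Δx):

Particle A: Δp_A = ℏ/(2×1.580e-09 m) = 3.337e-26 kg·m/s
Particle B: Δp_B = ℏ/(2×4.380e-09 m) = 1.204e-26 kg·m/s

Ratio: Δp_A/Δp_B = 2.77

Since Δp_min ∝ 1/Δx, the particle with smaller position uncertainty (A) has larger momentum uncertainty.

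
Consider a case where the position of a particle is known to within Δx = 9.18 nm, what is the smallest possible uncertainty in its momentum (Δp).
5.744 × 10^-27 kg·m/s

Using the Heisenberg uncertainty principle:
ΔxΔp ≥ ℏ/2

The minimum uncertainty in momentum is:
Δp_min = ℏ/(2Δx)
Δp_min = (1.055e-34 J·s) / (2 × 9.180e-09 m)
Δp_min = 5.744e-27 kg·m/s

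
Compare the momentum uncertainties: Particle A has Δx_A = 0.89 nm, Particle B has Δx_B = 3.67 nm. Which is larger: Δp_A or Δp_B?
Particle A has the larger minimum momentum uncertainty, by a factor of 4.12.

For each particle, the minimum momentum uncertainty is Δp_min = ℏ/(2Δx):

Particle A: Δp_A = ℏ/(2×8.900e-10 m) = 5.925e-26 kg·m/s
Particle B: Δp_B = ℏ/(2×3.670e-09 m) = 1.437e-26 kg·m/s

Ratio: Δp_A/Δp_B = 4.12

Since Δp_min ∝ 1/Δx, the particle with smaller position uncertainty (A) has larger momentum uncertainty.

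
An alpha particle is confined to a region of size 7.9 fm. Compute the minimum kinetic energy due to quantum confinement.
20.923 keV

Using the uncertainty principle:

1. Position uncertainty: Δx ≈ 7.900e-15 m
2. Minimum momentum uncertainty: Δp = ℏ/(2Δx) = 6.675e-21 kg·m/s
3. Minimum kinetic energy:
   KE = (Δp)²/(2m) = (6.675e-21)²/(2 × 6.645e-27 kg)
   KE = 3.352e-15 J = 20.923 keV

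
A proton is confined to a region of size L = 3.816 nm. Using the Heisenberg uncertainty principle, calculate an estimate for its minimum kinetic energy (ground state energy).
356.236 neV

Using the uncertainty principle to estimate ground state energy:

1. The position uncertainty is approximately the confinement size:
   Δx ≈ L = 3.816e-09 m

2. From ΔxΔp ≥ ℏ/2, the minimum momentum uncertainty is:
   Δp ≈ ℏ/(2L) = 1.382e-26 kg·m/s

3. The kinetic energy is approximately:
   KE ≈ (Δp)²/(2m) = (1.382e-26)²/(2 × 1.673e-27 kg)
   KE ≈ 5.708e-26 J = 356.236 neV

This is an order-of-magnitude estimate of the ground state energy.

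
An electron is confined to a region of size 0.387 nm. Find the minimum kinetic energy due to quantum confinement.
63.598 meV

Using the uncertainty principle:

1. Position uncertainty: Δx ≈ 3.870e-10 m
2. Minimum momentum uncertainty: Δp = ℏ/(2Δx) = 1.362e-25 kg·m/s
3. Minimum kinetic energy:
   KE = (Δp)²/(2m) = (1.362e-25)²/(2 × 9.109e-31 kg)
   KE = 1.019e-20 J = 63.598 meV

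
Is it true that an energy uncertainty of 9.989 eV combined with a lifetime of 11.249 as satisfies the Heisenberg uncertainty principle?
No, it violates the uncertainty relation.

Calculate the product ΔEΔt:
ΔE = 9.989 eV = 1.600e-18 J
ΔEΔt = (1.600e-18 J) × (1.125e-17 s)
ΔEΔt = 1.800e-35 J·s

Compare to the minimum allowed value ℏ/2:
ℏ/2 = 5.273e-35 J·s

Since ΔEΔt = 1.800e-35 J·s < 5.273e-35 J·s = ℏ/2,
this violates the uncertainty relation.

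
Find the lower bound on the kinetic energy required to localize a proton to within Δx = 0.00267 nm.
727.665 meV

Localizing a particle requires giving it sufficient momentum uncertainty:

1. From uncertainty principle: Δp ≥ ℏ/(2Δx)
   Δp_min = (1.055e-34 J·s) / (2 × 2.670e-12 m)
   Δp_min = 1.975e-23 kg·m/s

2. This momentum uncertainty corresponds to kinetic energy:
   KE ≈ (Δp)²/(2m) = (1.975e-23)²/(2 × 1.673e-27 kg)
   KE = 1.166e-19 J = 727.665 meV

Tighter localization requires more energy.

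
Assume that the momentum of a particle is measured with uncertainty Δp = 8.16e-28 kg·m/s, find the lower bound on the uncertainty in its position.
64.618 nm

Using the Heisenberg uncertainty principle:
ΔxΔp ≥ ℏ/2

The minimum uncertainty in position is:
Δx_min = ℏ/(2Δp)
Δx_min = (1.055e-34 J·s) / (2 × 8.160e-28 kg·m/s)
Δx_min = 6.462e-08 m = 64.618 nm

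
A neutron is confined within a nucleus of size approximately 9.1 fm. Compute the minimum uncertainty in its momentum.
5.794 × 10^-21 kg·m/s

Using the Heisenberg uncertainty principle:
ΔxΔp ≥ ℏ/2

With Δx ≈ L = 9.100e-15 m (the confinement size):
Δp_min = ℏ/(2Δx)
Δp_min = (1.055e-34 J·s) / (2 × 9.100e-15 m)
Δp_min = 5.794e-21 kg·m/s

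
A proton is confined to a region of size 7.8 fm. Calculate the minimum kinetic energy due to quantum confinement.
85.264 keV

Using the uncertainty principle:

1. Position uncertainty: Δx ≈ 7.800e-15 m
2. Minimum momentum uncertainty: Δp = ℏ/(2Δx) = 6.760e-21 kg·m/s
3. Minimum kinetic energy:
   KE = (Δp)²/(2m) = (6.760e-21)²/(2 × 1.673e-27 kg)
   KE = 1.366e-14 J = 85.264 keV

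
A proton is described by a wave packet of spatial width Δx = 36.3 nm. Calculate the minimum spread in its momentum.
1.453 × 10^-27 kg·m/s

For a wave packet, the spatial width Δx and momentum spread Δp are related by the uncertainty principle:
ΔxΔp ≥ ℏ/2

The minimum momentum spread is:
Δp_min = ℏ/(2Δx)
Δp_min = (1.055e-34 J·s) / (2 × 3.630e-08 m)
Δp_min = 1.453e-27 kg·m/s

A wave packet cannot have both a well-defined position and well-defined momentum.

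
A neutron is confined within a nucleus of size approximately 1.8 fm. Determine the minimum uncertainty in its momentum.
2.929 × 10^-20 kg·m/s

Using the Heisenberg uncertainty principle:
ΔxΔp ≥ ℏ/2

With Δx ≈ L = 1.800e-15 m (the confinement size):
Δp_min = ℏ/(2Δx)
Δp_min = (1.055e-34 J·s) / (2 × 1.800e-15 m)
Δp_min = 2.929e-20 kg·m/s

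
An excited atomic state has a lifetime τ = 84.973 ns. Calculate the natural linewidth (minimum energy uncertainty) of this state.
3.873 neV

Using the energy-time uncertainty principle:
ΔEΔt ≥ ℏ/2

The lifetime τ represents the time uncertainty Δt.
The natural linewidth (minimum energy uncertainty) is:

ΔE = ℏ/(2τ)
ΔE = (1.055e-34 J·s) / (2 × 8.497e-08 s)
ΔE = 6.205e-28 J = 3.873 neV

This natural linewidth limits the precision of spectroscopic measurements.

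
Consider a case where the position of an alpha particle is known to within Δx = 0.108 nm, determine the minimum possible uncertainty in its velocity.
73.477 m/s

Using the Heisenberg uncertainty principle and Δp = mΔv:
ΔxΔp ≥ ℏ/2
Δx(mΔv) ≥ ℏ/2

The minimum uncertainty in velocity is:
Δv_min = ℏ/(2mΔx)
Δv_min = (1.055e-34 J·s) / (2 × 6.645e-27 kg × 1.080e-10 m)
Δv_min = 7.348e+01 m/s = 73.477 m/s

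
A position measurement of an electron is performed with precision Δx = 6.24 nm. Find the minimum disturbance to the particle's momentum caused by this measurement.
8.450 × 10^-27 kg·m/s

The uncertainty principle implies that measuring position disturbs momentum:
ΔxΔp ≥ ℏ/2

When we measure position with precision Δx, we necessarily introduce a momentum uncertainty:
Δp ≥ ℏ/(2Δx)
Δp_min = (1.055e-34 J·s) / (2 × 6.240e-09 m)
Δp_min = 8.450e-27 kg·m/s

The more precisely we measure position, the greater the momentum disturbance.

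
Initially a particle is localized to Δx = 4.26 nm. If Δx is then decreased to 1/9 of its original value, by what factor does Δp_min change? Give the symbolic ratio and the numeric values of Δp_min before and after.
Original Δp_min = 1.238 × 10^-26 kg·m/s; new Δp'_min = 1.114 × 10^-25 kg·m/s; ratio Δp'_min/Δp_min = 9.

From the uncertainty principle ΔxΔp ≥ ℏ/2, the minimum momentum uncertainty is Δp_min = ℏ/(2Δx).

Original (Δx = 4.26 nm = 4.260e-09 m):
Δp_min = (1.055e-34 J·s)/(2 × 4.260e-09 m) = 1.238e-26 kg·m/s

When Δx → (1/9)Δx:
Δp'_min = ℏ/(2 × (1/9)Δx) = 9 × ℏ/(2Δx) = 9 × Δp_min
Δp'_min = 9 × 1.238e-26 kg·m/s = 1.114e-25 kg·m/s

Since Δp_min ∝ 1/Δx, when Δx is decreased to 1/9 of its original value, Δp_min increases to 9 times its original value.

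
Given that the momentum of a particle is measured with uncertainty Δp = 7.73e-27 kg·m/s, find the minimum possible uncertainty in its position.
6.821 nm

Using the Heisenberg uncertainty principle:
ΔxΔp ≥ ℏ/2

The minimum uncertainty in position is:
Δx_min = ℏ/(2Δp)
Δx_min = (1.055e-34 J·s) / (2 × 7.730e-27 kg·m/s)
Δx_min = 6.821e-09 m = 6.821 nm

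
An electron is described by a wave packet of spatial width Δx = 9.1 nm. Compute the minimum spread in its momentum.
5.794 × 10^-27 kg·m/s

For a wave packet, the spatial width Δx and momentum spread Δp are related by the uncertainty principle:
ΔxΔp ≥ ℏ/2

The minimum momentum spread is:
Δp_min = ℏ/(2Δx)
Δp_min = (1.055e-34 J·s) / (2 × 9.100e-09 m)
Δp_min = 5.794e-27 kg·m/s

A wave packet cannot have both a well-defined position and well-defined momentum.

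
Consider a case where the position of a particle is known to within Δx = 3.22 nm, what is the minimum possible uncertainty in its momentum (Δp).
1.638 × 10^-26 kg·m/s

Using the Heisenberg uncertainty principle:
ΔxΔp ≥ ℏ/2

The minimum uncertainty in momentum is:
Δp_min = ℏ/(2Δx)
Δp_min = (1.055e-34 J·s) / (2 × 3.220e-09 m)
Δp_min = 1.638e-26 kg·m/s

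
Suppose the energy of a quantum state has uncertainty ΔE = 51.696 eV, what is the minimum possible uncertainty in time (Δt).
6.366 as

Using the energy-time uncertainty principle:
ΔEΔt ≥ ℏ/2

The minimum uncertainty in time is:
Δt_min = ℏ/(2ΔE)
Δt_min = (1.055e-34 J·s) / (2 × 8.283e-18 J)
Δt_min = 6.366e-18 s = 6.366 as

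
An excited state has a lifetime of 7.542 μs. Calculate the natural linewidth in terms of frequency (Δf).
10.551 kHz

Using the energy-time uncertainty principle and E = hf:
ΔEΔt ≥ ℏ/2
hΔf·Δt ≥ ℏ/2

The minimum frequency uncertainty is:
Δf = ℏ/(2hτ) = 1/(4πτ)
Δf = 1/(4π × 7.542e-06 s)
Δf = 1.055e+04 Hz = 10.551 kHz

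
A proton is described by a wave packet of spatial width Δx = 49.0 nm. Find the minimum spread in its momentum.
1.076 × 10^-27 kg·m/s

For a wave packet, the spatial width Δx and momentum spread Δp are related by the uncertainty principle:
ΔxΔp ≥ ℏ/2

The minimum momentum spread is:
Δp_min = ℏ/(2Δx)
Δp_min = (1.055e-34 J·s) / (2 × 4.900e-08 m)
Δp_min = 1.076e-27 kg·m/s

A wave packet cannot have both a well-defined position and well-defined momentum.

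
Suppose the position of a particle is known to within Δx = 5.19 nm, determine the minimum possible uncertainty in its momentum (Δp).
1.016 × 10^-26 kg·m/s

Using the Heisenberg uncertainty principle:
ΔxΔp ≥ ℏ/2

The minimum uncertainty in momentum is:
Δp_min = ℏ/(2Δx)
Δp_min = (1.055e-34 J·s) / (2 × 5.190e-09 m)
Δp_min = 1.016e-26 kg·m/s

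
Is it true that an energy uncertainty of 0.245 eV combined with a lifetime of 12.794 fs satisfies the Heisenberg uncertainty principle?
Yes, it satisfies the uncertainty relation.

Calculate the product ΔEΔt:
ΔE = 0.245 eV = 3.925e-20 J
ΔEΔt = (3.925e-20 J) × (1.279e-14 s)
ΔEΔt = 5.022e-34 J·s

Compare to the minimum allowed value ℏ/2:
ℏ/2 = 5.273e-35 J·s

Since ΔEΔt = 5.022e-34 J·s ≥ 5.273e-35 J·s = ℏ/2,
this satisfies the uncertainty relation.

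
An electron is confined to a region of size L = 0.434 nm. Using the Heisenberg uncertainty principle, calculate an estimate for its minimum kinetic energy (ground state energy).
50.569 meV

Using the uncertainty principle to estimate ground state energy:

1. The position uncertainty is approximately the confinement size:
   Δx ≈ L = 4.340e-10 m

2. From ΔxΔp ≥ ℏ/2, the minimum momentum uncertainty is:
   Δp ≈ ℏ/(2L) = 1.215e-25 kg·m/s

3. The kinetic energy is approximately:
   KE ≈ (Δp)²/(2m) = (1.215e-25)²/(2 × 9.109e-31 kg)
   KE ≈ 8.102e-21 J = 50.569 meV

This is an order-of-magnitude estimate of the ground state energy.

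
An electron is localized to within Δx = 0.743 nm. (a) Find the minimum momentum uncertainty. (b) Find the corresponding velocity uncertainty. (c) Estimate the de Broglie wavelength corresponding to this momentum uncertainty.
(a) Δp_min = 7.097 × 10^-26 kg·m/s
(b) Δv_min = 77.906 km/s
(c) λ_dB = 9.337 nm

Step-by-step:

(a) From the uncertainty principle:
Δp_min = ℏ/(2Δx) = (1.055e-34 J·s)/(2 × 7.430e-10 m) = 7.097e-26 kg·m/s

(b) The velocity uncertainty:
Δv = Δp/m = (7.097e-26 kg·m/s)/(9.109e-31 kg) = 7.791e+04 m/s = 77.906 km/s

(c) The de Broglie wavelength for this momentum:
λ = h/p = (6.626e-34 J·s)/(7.097e-26 kg·m/s) = 9.337e-09 m = 9.337 nm

Note: The de Broglie wavelength is comparable to the localization size, as expected from wave-particle duality.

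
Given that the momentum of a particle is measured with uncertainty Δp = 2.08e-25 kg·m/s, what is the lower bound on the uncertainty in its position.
253.503 pm

Using the Heisenberg uncertainty principle:
ΔxΔp ≥ ℏ/2

The minimum uncertainty in position is:
Δx_min = ℏ/(2Δp)
Δx_min = (1.055e-34 J·s) / (2 × 2.080e-25 kg·m/s)
Δx_min = 2.535e-10 m = 253.503 pm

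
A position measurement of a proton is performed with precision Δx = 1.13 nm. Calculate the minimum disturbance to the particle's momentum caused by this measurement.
4.666 × 10^-26 kg·m/s

The uncertainty principle implies that measuring position disturbs momentum:
ΔxΔp ≥ ℏ/2

When we measure position with precision Δx, we necessarily introduce a momentum uncertainty:
Δp ≥ ℏ/(2Δx)
Δp_min = (1.055e-34 J·s) / (2 × 1.130e-09 m)
Δp_min = 4.666e-26 kg·m/s

The more precisely we measure position, the greater the momentum disturbance.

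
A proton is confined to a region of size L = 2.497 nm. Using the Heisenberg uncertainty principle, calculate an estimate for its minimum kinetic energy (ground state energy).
831.988 neV

Using the uncertainty principle to estimate ground state energy:

1. The position uncertainty is approximately the confinement size:
   Δx ≈ L = 2.497e-09 m

2. From ΔxΔp ≥ ℏ/2, the minimum momentum uncertainty is:
   Δp ≈ ℏ/(2L) = 2.112e-26 kg·m/s

3. The kinetic energy is approximately:
   KE ≈ (Δp)²/(2m) = (2.112e-26)²/(2 × 1.673e-27 kg)
   KE ≈ 1.333e-25 J = 831.988 neV

This is an order-of-magnitude estimate of the ground state energy.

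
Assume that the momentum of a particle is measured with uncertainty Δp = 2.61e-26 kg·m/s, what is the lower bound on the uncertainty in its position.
2.020 nm

Using the Heisenberg uncertainty principle:
ΔxΔp ≥ ℏ/2

The minimum uncertainty in position is:
Δx_min = ℏ/(2Δp)
Δx_min = (1.055e-34 J·s) / (2 × 2.610e-26 kg·m/s)
Δx_min = 2.020e-09 m = 2.020 nm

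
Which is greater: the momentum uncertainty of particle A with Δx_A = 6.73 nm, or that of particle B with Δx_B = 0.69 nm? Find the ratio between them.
Particle B has the larger minimum momentum uncertainty, by a factor of 9.75.

For each particle, the minimum momentum uncertainty is Δp_min = ℏ/(2Δx):

Particle A: Δp_A = ℏ/(2×6.730e-09 m) = 7.835e-27 kg·m/s
Particle B: Δp_B = ℏ/(2×6.900e-10 m) = 7.642e-26 kg·m/s

Ratio: Δp_B/Δp_A = 9.75

Since Δp_min ∝ 1/Δx, the particle with smaller position uncertainty (B) has larger momentum uncertainty.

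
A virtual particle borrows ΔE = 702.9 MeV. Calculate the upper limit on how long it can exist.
4.682 × 10^-25 s

Using the energy-time uncertainty principle:
ΔEΔt ≥ ℏ/2

For a virtual particle borrowing energy ΔE, the maximum lifetime is:
Δt_max = ℏ/(2ΔE)

Converting energy:
ΔE = 702.9 MeV = 1.126e-10 J

Δt_max = (1.055e-34 J·s) / (2 × 1.126e-10 J)
Δt_max = 4.682e-25 s = 4.682 × 10^-25 s

Virtual particles with higher borrowed energy exist for shorter times.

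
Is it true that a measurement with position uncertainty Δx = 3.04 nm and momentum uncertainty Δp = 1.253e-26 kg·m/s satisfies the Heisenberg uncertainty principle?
No, it violates the uncertainty principle (impossible measurement).

Calculate the product ΔxΔp:
ΔxΔp = (3.040e-09 m) × (1.253e-26 kg·m/s)
ΔxΔp = 3.809e-35 J·s

Compare to the minimum allowed value ℏ/2:
ℏ/2 = 5.273e-35 J·s

Since ΔxΔp = 3.809e-35 J·s < 5.273e-35 J·s = ℏ/2,
the measurement violates the uncertainty principle.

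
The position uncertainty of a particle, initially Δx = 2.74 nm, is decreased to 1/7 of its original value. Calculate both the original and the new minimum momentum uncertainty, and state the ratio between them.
Original Δp_min = 1.924 × 10^-26 kg·m/s; new Δp'_min = 1.347 × 10^-25 kg·m/s; ratio Δp'_min/Δp_min = 7.

From the uncertainty principle ΔxΔp ≥ ℏ/2, the minimum momentum uncertainty is Δp_min = ℏ/(2Δx).

Original (Δx = 2.74 nm = 2.740e-09 m):
Δp_min = (1.055e-34 J·s)/(2 × 2.740e-09 m) = 1.924e-26 kg·m/s

When Δx → (1/7)Δx:
Δp'_min = ℏ/(2 × (1/7)Δx) = 7 × ℏ/(2Δx) = 7 × Δp_min
Δp'_min = 7 × 1.924e-26 kg·m/s = 1.347e-25 kg·m/s

Since Δp_min ∝ 1/Δx, when Δx is decreased to 1/7 of its original value, Δp_min increases to 7 times its original value.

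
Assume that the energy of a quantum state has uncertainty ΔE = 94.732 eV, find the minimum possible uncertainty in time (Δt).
3.474 as

Using the energy-time uncertainty principle:
ΔEΔt ≥ ℏ/2

The minimum uncertainty in time is:
Δt_min = ℏ/(2ΔE)
Δt_min = (1.055e-34 J·s) / (2 × 1.518e-17 J)
Δt_min = 3.474e-18 s = 3.474 as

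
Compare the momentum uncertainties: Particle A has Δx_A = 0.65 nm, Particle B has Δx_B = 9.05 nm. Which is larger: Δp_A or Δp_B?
Particle A has the larger minimum momentum uncertainty, by a factor of 13.92.

For each particle, the minimum momentum uncertainty is Δp_min = ℏ/(2Δx):

Particle A: Δp_A = ℏ/(2×6.500e-10 m) = 8.112e-26 kg·m/s
Particle B: Δp_B = ℏ/(2×9.050e-09 m) = 5.826e-27 kg·m/s

Ratio: Δp_A/Δp_B = 13.92

Since Δp_min ∝ 1/Δx, the particle with smaller position uncertainty (A) has larger momentum uncertainty.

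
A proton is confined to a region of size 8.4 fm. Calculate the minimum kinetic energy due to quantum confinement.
73.518 keV

Using the uncertainty principle:

1. Position uncertainty: Δx ≈ 8.400e-15 m
2. Minimum momentum uncertainty: Δp = ℏ/(2Δx) = 6.277e-21 kg·m/s
3. Minimum kinetic energy:
   KE = (Δp)²/(2m) = (6.277e-21)²/(2 × 1.673e-27 kg)
   KE = 1.178e-14 J = 73.518 keV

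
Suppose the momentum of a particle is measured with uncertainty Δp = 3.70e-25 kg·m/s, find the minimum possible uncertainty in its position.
142.510 pm

Using the Heisenberg uncertainty principle:
ΔxΔp ≥ ℏ/2

The minimum uncertainty in position is:
Δx_min = ℏ/(2Δp)
Δx_min = (1.055e-34 J·s) / (2 × 3.700e-25 kg·m/s)
Δx_min = 1.425e-10 m = 142.510 pm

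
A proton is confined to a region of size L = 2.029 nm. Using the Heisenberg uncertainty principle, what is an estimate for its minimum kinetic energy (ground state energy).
1.260 μeV

Using the uncertainty principle to estimate ground state energy:

1. The position uncertainty is approximately the confinement size:
   Δx ≈ L = 2.029e-09 m

2. From ΔxΔp ≥ ℏ/2, the minimum momentum uncertainty is:
   Δp ≈ ℏ/(2L) = 2.599e-26 kg·m/s

3. The kinetic energy is approximately:
   KE ≈ (Δp)²/(2m) = (2.599e-26)²/(2 × 1.673e-27 kg)
   KE ≈ 2.019e-25 J = 1.260 μeV

This is an order-of-magnitude estimate of the ground state energy.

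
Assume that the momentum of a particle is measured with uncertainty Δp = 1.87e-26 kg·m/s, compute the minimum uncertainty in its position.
2.820 nm

Using the Heisenberg uncertainty principle:
ΔxΔp ≥ ℏ/2

The minimum uncertainty in position is:
Δx_min = ℏ/(2Δp)
Δx_min = (1.055e-34 J·s) / (2 × 1.870e-26 kg·m/s)
Δx_min = 2.820e-09 m = 2.820 nm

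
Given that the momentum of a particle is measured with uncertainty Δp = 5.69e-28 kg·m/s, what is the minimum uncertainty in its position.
92.669 nm

Using the Heisenberg uncertainty principle:
ΔxΔp ≥ ℏ/2

The minimum uncertainty in position is:
Δx_min = ℏ/(2Δp)
Δx_min = (1.055e-34 J·s) / (2 × 5.690e-28 kg·m/s)
Δx_min = 9.267e-08 m = 92.669 nm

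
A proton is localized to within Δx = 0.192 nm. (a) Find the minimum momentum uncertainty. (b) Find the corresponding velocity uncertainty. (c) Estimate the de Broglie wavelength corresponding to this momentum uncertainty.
(a) Δp_min = 2.746 × 10^-25 kg·m/s
(b) Δv_min = 164.190 m/s
(c) λ_dB = 2.413 nm

Step-by-step:

(a) From the uncertainty principle:
Δp_min = ℏ/(2Δx) = (1.055e-34 J·s)/(2 × 1.920e-10 m) = 2.746e-25 kg·m/s

(b) The velocity uncertainty:
Δv = Δp/m = (2.746e-25 kg·m/s)/(1.673e-27 kg) = 1.642e+02 m/s = 164.190 m/s

(c) The de Broglie wavelength for this momentum:
λ = h/p = (6.626e-34 J·s)/(2.746e-25 kg·m/s) = 2.413e-09 m = 2.413 nm

Note: The de Broglie wavelength is comparable to the localization size, as expected from wave-particle duality.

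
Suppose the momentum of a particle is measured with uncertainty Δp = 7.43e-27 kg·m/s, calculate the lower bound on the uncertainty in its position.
7.097 nm

Using the Heisenberg uncertainty principle:
ΔxΔp ≥ ℏ/2

The minimum uncertainty in position is:
Δx_min = ℏ/(2Δp)
Δx_min = (1.055e-34 J·s) / (2 × 7.430e-27 kg·m/s)
Δx_min = 7.097e-09 m = 7.097 nm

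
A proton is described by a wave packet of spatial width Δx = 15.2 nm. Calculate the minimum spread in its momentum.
3.469 × 10^-27 kg·m/s

For a wave packet, the spatial width Δx and momentum spread Δp are related by the uncertainty principle:
ΔxΔp ≥ ℏ/2

The minimum momentum spread is:
Δp_min = ℏ/(2Δx)
Δp_min = (1.055e-34 J·s) / (2 × 1.520e-08 m)
Δp_min = 3.469e-27 kg·m/s

A wave packet cannot have both a well-defined position and well-defined momentum.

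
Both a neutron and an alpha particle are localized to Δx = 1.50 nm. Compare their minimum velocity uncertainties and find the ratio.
The neutron has the larger minimum velocity uncertainty, by a ratio of 4.0.

For both particles, Δp_min = ℏ/(2Δx) = 3.515e-26 kg·m/s (same for both).

The velocity uncertainty is Δv = Δp/m:
- neutron: Δv = 3.515e-26 / 1.675e-27 = 2.099e+01 m/s = 20.987 m/s
- alpha particle: Δv = 3.515e-26 / 6.645e-27 = 5.290e+00 m/s = 5.290 m/s

Ratio: 2.099e+01 / 5.290e+00 = 4.0

The lighter particle has larger velocity uncertainty because Δv ∝ 1/m.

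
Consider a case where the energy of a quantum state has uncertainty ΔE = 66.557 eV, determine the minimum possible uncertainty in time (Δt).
4.945 as

Using the energy-time uncertainty principle:
ΔEΔt ≥ ℏ/2

The minimum uncertainty in time is:
Δt_min = ℏ/(2ΔE)
Δt_min = (1.055e-34 J·s) / (2 × 1.066e-17 J)
Δt_min = 4.945e-18 s = 4.945 as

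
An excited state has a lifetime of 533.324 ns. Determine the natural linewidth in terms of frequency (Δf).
149.210 kHz

Using the energy-time uncertainty principle and E = hf:
ΔEΔt ≥ ℏ/2
hΔf·Δt ≥ ℏ/2

The minimum frequency uncertainty is:
Δf = ℏ/(2hτ) = 1/(4πτ)
Δf = 1/(4π × 5.333e-07 s)
Δf = 1.492e+05 Hz = 149.210 kHz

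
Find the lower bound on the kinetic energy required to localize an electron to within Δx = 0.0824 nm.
1.403 eV

Localizing a particle requires giving it sufficient momentum uncertainty:

1. From uncertainty principle: Δp ≥ ℏ/(2Δx)
   Δp_min = (1.055e-34 J·s) / (2 × 8.240e-11 m)
   Δp_min = 6.399e-25 kg·m/s

2. This momentum uncertainty corresponds to kinetic energy:
   KE ≈ (Δp)²/(2m) = (6.399e-25)²/(2 × 9.109e-31 kg)
   KE = 2.248e-19 J = 1.403 eV

Tighter localization requires more energy.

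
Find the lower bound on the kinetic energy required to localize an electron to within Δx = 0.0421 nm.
5.374 eV

Localizing a particle requires giving it sufficient momentum uncertainty:

1. From uncertainty principle: Δp ≥ ℏ/(2Δx)
   Δp_min = (1.055e-34 J·s) / (2 × 4.210e-11 m)
   Δp_min = 1.252e-24 kg·m/s

2. This momentum uncertainty corresponds to kinetic energy:
   KE ≈ (Δp)²/(2m) = (1.252e-24)²/(2 × 9.109e-31 kg)
   KE = 8.610e-19 J = 5.374 eV

Tighter localization requires more energy.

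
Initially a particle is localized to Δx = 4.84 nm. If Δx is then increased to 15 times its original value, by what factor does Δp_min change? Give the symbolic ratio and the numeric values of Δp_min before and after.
Original Δp_min = 1.089 × 10^-26 kg·m/s; new Δp'_min = 7.263 × 10^-28 kg·m/s; ratio Δp'_min/Δp_min = 1/15.

From the uncertainty principle ΔxΔp ≥ ℏ/2, the minimum momentum uncertainty is Δp_min = ℏ/(2Δx).

Original (Δx = 4.84 nm = 4.840e-09 m):
Δp_min = (1.055e-34 J·s)/(2 × 4.840e-09 m) = 1.089e-26 kg·m/s

When Δx → 15Δx:
Δp'_min = ℏ/(2 × 15Δx) = (1/15) × ℏ/(2Δx) = (1/15) × Δp_min
Δp'_min = 1/15 × 1.089e-26 kg·m/s = 7.263e-28 kg·m/s

Since Δp_min ∝ 1/Δx, when Δx is increased to 15 times its original value, Δp_min decreases to 1/15 of its original value.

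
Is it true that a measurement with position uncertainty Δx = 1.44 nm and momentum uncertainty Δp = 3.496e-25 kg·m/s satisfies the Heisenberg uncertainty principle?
Yes, it satisfies the uncertainty principle.

Calculate the product ΔxΔp:
ΔxΔp = (1.440e-09 m) × (3.496e-25 kg·m/s)
ΔxΔp = 5.034e-34 J·s

Compare to the minimum allowed value ℏ/2:
ℏ/2 = 5.273e-35 J·s

Since ΔxΔp = 5.034e-34 J·s ≥ 5.273e-35 J·s = ℏ/2,
the measurement satisfies the uncertainty principle.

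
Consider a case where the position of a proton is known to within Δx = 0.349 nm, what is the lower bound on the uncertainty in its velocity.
90.328 m/s

Using the Heisenberg uncertainty principle and Δp = mΔv:
ΔxΔp ≥ ℏ/2
Δx(mΔv) ≥ ℏ/2

The minimum uncertainty in velocity is:
Δv_min = ℏ/(2mΔx)
Δv_min = (1.055e-34 J·s) / (2 × 1.673e-27 kg × 3.490e-10 m)
Δv_min = 9.033e+01 m/s = 90.328 m/s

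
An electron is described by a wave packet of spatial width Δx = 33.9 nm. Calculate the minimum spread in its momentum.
1.555 × 10^-27 kg·m/s

For a wave packet, the spatial width Δx and momentum spread Δp are related by the uncertainty principle:
ΔxΔp ≥ ℏ/2

The minimum momentum spread is:
Δp_min = ℏ/(2Δx)
Δp_min = (1.055e-34 J·s) / (2 × 3.390e-08 m)
Δp_min = 1.555e-27 kg·m/s

A wave packet cannot have both a well-defined position and well-defined momentum.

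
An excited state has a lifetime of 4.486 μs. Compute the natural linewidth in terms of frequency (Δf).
17.739 kHz

Using the energy-time uncertainty principle and E = hf:
ΔEΔt ≥ ℏ/2
hΔf·Δt ≥ ℏ/2

The minimum frequency uncertainty is:
Δf = ℏ/(2hτ) = 1/(4πτ)
Δf = 1/(4π × 4.486e-06 s)
Δf = 1.774e+04 Hz = 17.739 kHz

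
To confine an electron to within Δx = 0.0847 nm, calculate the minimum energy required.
1.328 eV

Localizing a particle requires giving it sufficient momentum uncertainty:

1. From uncertainty principle: Δp ≥ ℏ/(2Δx)
   Δp_min = (1.055e-34 J·s) / (2 × 8.470e-11 m)
   Δp_min = 6.225e-25 kg·m/s

2. This momentum uncertainty corresponds to kinetic energy:
   KE ≈ (Δp)²/(2m) = (6.225e-25)²/(2 × 9.109e-31 kg)
   KE = 2.127e-19 J = 1.328 eV

Tighter localization requires more energy.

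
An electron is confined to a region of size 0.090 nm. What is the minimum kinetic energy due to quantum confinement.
1.176 eV

Using the uncertainty principle:

1. Position uncertainty: Δx ≈ 9.000e-11 m
2. Minimum momentum uncertainty: Δp = ℏ/(2Δx) = 5.859e-25 kg·m/s
3. Minimum kinetic energy:
   KE = (Δp)²/(2m) = (5.859e-25)²/(2 × 9.109e-31 kg)
   KE = 1.884e-19 J = 1.176 eV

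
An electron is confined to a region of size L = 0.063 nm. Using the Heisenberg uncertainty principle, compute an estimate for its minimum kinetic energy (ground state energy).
2.400 eV

Using the uncertainty principle to estimate ground state energy:

1. The position uncertainty is approximately the confinement size:
   Δx ≈ L = 6.300e-11 m

2. From ΔxΔp ≥ ℏ/2, the minimum momentum uncertainty is:
   Δp ≈ ℏ/(2L) = 8.370e-25 kg·m/s

3. The kinetic energy is approximately:
   KE ≈ (Δp)²/(2m) = (8.370e-25)²/(2 × 9.109e-31 kg)
   KE ≈ 3.845e-19 J = 2.400 eV

This is an order-of-magnitude estimate of the ground state energy.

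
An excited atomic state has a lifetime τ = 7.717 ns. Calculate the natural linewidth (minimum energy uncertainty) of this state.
42.647 neV

Using the energy-time uncertainty principle:
ΔEΔt ≥ ℏ/2

The lifetime τ represents the time uncertainty Δt.
The natural linewidth (minimum energy uncertainty) is:

ΔE = ℏ/(2τ)
ΔE = (1.055e-34 J·s) / (2 × 7.717e-09 s)
ΔE = 6.833e-27 J = 42.647 neV

This natural linewidth limits the precision of spectroscopic measurements.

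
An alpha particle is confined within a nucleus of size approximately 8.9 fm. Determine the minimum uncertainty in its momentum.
5.925 × 10^-21 kg·m/s

Using the Heisenberg uncertainty principle:
ΔxΔp ≥ ℏ/2

With Δx ≈ L = 8.900e-15 m (the confinement size):
Δp_min = ℏ/(2Δx)
Δp_min = (1.055e-34 J·s) / (2 × 8.900e-15 m)
Δp_min = 5.925e-21 kg·m/s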